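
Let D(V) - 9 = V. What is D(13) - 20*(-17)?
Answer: 362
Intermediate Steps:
D(V) = 9 + V
D(13) - 20*(-17) = (9 + 13) - 20*(-17) = 22 - 20*(-17) = 22 + 340 = 362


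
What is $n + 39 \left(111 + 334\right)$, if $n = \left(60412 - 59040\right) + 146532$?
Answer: $165259$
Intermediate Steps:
$n = 147904$ ($n = \left(60412 - 59040\right) + 146532 = 1372 + 146532 = 147904$)
$n + 39 \left(111 + 334\right) = 147904 + 39 \left(111 + 334\right) = 147904 + 39 \cdot 445 = 147904 + 17355 = 165259$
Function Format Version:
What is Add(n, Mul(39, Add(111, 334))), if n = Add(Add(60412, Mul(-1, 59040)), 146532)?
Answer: 165259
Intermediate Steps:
n = 147904 (n = Add(Add(60412, -59040), 146532) = Add(1372, 146532) = 147904)
Add(n, Mul(39, Add(111, 334))) = Add(147904, Mul(39, Add(111, 334))) = Add(147904, Mul(39, 445)) = Add(147904, 17355) = 165259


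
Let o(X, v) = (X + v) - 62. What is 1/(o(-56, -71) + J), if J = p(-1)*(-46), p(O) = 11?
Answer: -1/695 ≈ -0.0014388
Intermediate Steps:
o(X, v) = -62 + X + v
J = -506 (J = 11*(-46) = -506)
1/(o(-56, -71) + J) = 1/((-62 - 56 - 71) - 506) = 1/(-189 - 506) = 1/(-695) = -1/695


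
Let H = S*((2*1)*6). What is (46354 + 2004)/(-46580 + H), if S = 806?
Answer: -24179/18454 ≈ -1.3102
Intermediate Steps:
H = 9672 (H = 806*((2*1)*6) = 806*(2*6) = 806*12 = 9672)
(46354 + 2004)/(-46580 + H) = (46354 + 2004)/(-46580 + 9672) = 48358/(-36908) = 48358*(-1/36908) = -24179/18454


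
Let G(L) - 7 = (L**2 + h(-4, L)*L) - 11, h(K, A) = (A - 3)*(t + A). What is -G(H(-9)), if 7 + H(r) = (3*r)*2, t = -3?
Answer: 246139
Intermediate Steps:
h(K, A) = (-3 + A)**2 (h(K, A) = (A - 3)*(-3 + A) = (-3 + A)*(-3 + A) = (-3 + A)**2)
H(r) = -7 + 6*r (H(r) = -7 + (3*r)*2 = -7 + 6*r)
G(L) = -4 + L**2 + L*(9 + L**2 - 6*L) (G(L) = 7 + ((L**2 + (9 + L**2 - 6*L)*L) - 11) = 7 + ((L**2 + L*(9 + L**2 - 6*L)) - 11) = 7 + (-11 + L**2 + L*(9 + L**2 - 6*L)) = -4 + L**2 + L*(9 + L**2 - 6*L))
-G(H(-9)) = -(-4 + (-7 + 6*(-9))**3 - 5*(-7 + 6*(-9))**2 + 9*(-7 + 6*(-9))) = -(-4 + (-7 - 54)**3 - 5*(-7 - 54)**2 + 9*(-7 - 54)) = -(-4 + (-61)**3 - 5*(-61)**2 + 9*(-61)) = -(-4 - 226981 - 5*3721 - 549) = -(-4 - 226981 - 18605 - 549) = -1*(-246139) = 246139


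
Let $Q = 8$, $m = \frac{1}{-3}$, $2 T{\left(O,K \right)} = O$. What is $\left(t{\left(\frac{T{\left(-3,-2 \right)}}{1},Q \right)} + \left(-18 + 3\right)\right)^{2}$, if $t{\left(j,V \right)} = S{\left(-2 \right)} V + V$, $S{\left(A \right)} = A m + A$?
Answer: $\frac{2809}{9} \approx 312.11$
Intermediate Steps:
$T{\left(O,K \right)} = \frac{O}{2}$
$m = - \frac{1}{3} \approx -0.33333$
$S{\left(A \right)} = \frac{2 A}{3}$ ($S{\left(A \right)} = A \left(- \frac{1}{3}\right) + A = - \frac{A}{3} + A = \frac{2 A}{3}$)
$t{\left(j,V \right)} = - \frac{V}{3}$ ($t{\left(j,V \right)} = \frac{2}{3} \left(-2\right) V + V = - \frac{4 V}{3} + V = - \frac{V}{3}$)
$\left(t{\left(\frac{T{\left(-3,-2 \right)}}{1},Q \right)} + \left(-18 + 3\right)\right)^{2} = \left(\left(- \frac{1}{3}\right) 8 + \left(-18 + 3\right)\right)^{2} = \left(- \frac{8}{3} - 15\right)^{2} = \left(- \frac{53}{3}\right)^{2} = \frac{2809}{9}$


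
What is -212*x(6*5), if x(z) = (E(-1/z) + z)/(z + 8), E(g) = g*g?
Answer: -1431053/8550 ≈ -167.37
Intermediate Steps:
E(g) = g**2
x(z) = (z + z**(-2))/(8 + z) (x(z) = ((-1/z)**2 + z)/(z + 8) = (z**(-2) + z)/(8 + z) = (z + z**(-2))/(8 + z))
-212*x(6*5) = -212*(1 + (6*5)**3)/((6*5)**2*(8 + 6*5)) = -212*(1 + 30**3)/(30**2*(8 + 30)) = -53*(1 + 27000)/(225*38) = -53*27001/(225*38) = -212*27001/34200 = -1431053/8550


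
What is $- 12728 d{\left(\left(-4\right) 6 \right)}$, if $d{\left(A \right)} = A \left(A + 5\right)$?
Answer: $-5803968$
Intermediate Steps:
$d{\left(A \right)} = A \left(5 + A\right)$
$- 12728 d{\left(\left(-4\right) 6 \right)} = - 12728 \left(-4\right) 6 \left(5 - 24\right) = - 12728 \left(- 24 \left(5 - 24\right)\right) = - 12728 \left(\left(-24\right) \left(-19\right)\right) = \left(-12728\right) 456 = -5803968$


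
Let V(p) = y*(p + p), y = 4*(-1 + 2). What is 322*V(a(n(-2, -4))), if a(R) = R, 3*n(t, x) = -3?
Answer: -2576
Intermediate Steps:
n(t, x) = -1 (n(t, x) = (1/3)*(-3) = -1)
y = 4 (y = 4*1 = 4)
V(p) = 8*p (V(p) = 4*(p + p) = 4*(2*p) = 8*p)
322*V(a(n(-2, -4))) = 322*(8*(-1)) = 322*(-8) = -2576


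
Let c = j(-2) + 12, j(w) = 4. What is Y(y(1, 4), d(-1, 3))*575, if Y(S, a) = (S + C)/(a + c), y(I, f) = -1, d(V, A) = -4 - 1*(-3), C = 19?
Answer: 690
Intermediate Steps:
c = 16 (c = 4 + 12 = 16)
d(V, A) = -1 (d(V, A) = -4 + 3 = -1)
Y(S, a) = (19 + S)/(16 + a) (Y(S, a) = (S + 19)/(a + 16) = (19 + S)/(16 + a))
Y(y(1, 4), d(-1, 3))*575 = ((19 - 1)/(16 - 1))*575 = (18/15)*575 = ((1/15)*18)*575 = (6/5)*575 = 690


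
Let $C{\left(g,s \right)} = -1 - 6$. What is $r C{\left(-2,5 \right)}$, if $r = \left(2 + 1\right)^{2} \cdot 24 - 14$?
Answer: $-1414$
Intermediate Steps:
$C{\left(g,s \right)} = -7$ ($C{\left(g,s \right)} = -1 - 6 = -7$)
$r = 202$ ($r = 3^{2} \cdot 24 - 14 = 9 \cdot 24 - 14 = 216 - 14 = 202$)
$r C{\left(-2,5 \right)} = 202 \left(-7\right) = -1414$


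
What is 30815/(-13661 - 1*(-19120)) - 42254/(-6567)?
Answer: 433026691/35849253 ≈ 12.079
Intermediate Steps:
30815/(-13661 - 1*(-19120)) - 42254/(-6567) = 30815/(-13661 + 19120) - 42254*(-1/6567) = 30815/5459 + 42254/6567 = 433026691/35849253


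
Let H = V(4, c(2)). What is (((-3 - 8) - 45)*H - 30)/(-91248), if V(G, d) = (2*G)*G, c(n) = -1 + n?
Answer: 911/45624 ≈ 0.019968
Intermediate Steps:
V(G, d) = 2*G²
H = 32 (H = 2*4² = 2*16 = 32)
(((-3 - 8) - 45)*H - 30)/(-91248) = (((-3 - 8) - 45)*32 - 30)/(-91248) = ((-11 - 45)*32 - 30)*(-1/91248) = (-56*32 - 30)*(-1/91248) = (-1792 - 30)*(-1/91248) = -1822*(-1/91248) = 911/45624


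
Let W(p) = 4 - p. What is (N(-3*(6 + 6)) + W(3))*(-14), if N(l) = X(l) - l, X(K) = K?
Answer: -14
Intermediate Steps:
N(l) = 0 (N(l) = l - l = 0)
(N(-3*(6 + 6)) + W(3))*(-14) = (0 + (4 - 1*3))*(-14) = (0 + (4 - 3))*(-14) = (0 + 1)*(-14) = 1*(-14) = -14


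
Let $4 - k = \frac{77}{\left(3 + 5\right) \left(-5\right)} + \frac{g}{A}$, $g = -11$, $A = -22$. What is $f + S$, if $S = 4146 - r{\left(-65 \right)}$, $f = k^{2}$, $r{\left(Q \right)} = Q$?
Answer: $\frac{6784689}{1600} \approx 4240.4$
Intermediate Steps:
$k = \frac{217}{40}$ ($k = 4 - \left(\frac{77}{\left(3 + 5\right) \left(-5\right)} - \frac{11}{-22}\right) = 4 - \left(\frac{77}{8 \left(-5\right)} - - \frac{1}{2}\right) = 4 - \left(\frac{77}{-40} + \frac{1}{2}\right) = 4 - \left(77 \left(- \frac{1}{40}\right) + \frac{1}{2}\right) = 4 - \left(- \frac{77}{40} + \frac{1}{2}\right) = 4 - - \frac{57}{40} = 4 + \frac{57}{40} = \frac{217}{40} \approx 5.425$)
$f = \frac{47089}{1600}$ ($f = \left(\frac{217}{40}\right)^{2} = \frac{47089}{1600} \approx 29.431$)
$S = 4211$ ($S = 4146 - -65 = 4146 + 65 = 4211$)
$f + S = \frac{47089}{1600} + 4211 = \frac{6784689}{1600}$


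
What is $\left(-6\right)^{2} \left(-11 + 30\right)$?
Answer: $684$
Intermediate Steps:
$\left(-6\right)^{2} \left(-11 + 30\right) = 36 \cdot 19 = 684$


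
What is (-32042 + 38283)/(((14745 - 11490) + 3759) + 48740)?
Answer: 6241/55754 ≈ 0.11194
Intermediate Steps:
(-32042 + 38283)/(((14745 - 11490) + 3759) + 48740) = 6241/((3255 + 3759) + 48740) = 6241/(7014 + 48740) = 6241/55754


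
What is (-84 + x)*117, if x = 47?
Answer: -4329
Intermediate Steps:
(-84 + x)*117 = (-84 + 47)*117 = -37*117 = -4329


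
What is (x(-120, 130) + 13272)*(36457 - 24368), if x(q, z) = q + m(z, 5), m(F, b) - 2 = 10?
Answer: 159139596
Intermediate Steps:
m(F, b) = 12 (m(F, b) = 2 + 10 = 12)
x(q, z) = 12 + q (x(q, z) = q + 12 = 12 + q)
(x(-120, 130) + 13272)*(36457 - 24368) = ((12 - 120) + 13272)*(36457 - 24368) = (-108 + 13272)*12089 = 13164*12089 = 159139596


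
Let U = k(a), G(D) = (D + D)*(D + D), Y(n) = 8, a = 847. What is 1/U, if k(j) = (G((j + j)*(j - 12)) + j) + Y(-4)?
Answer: 1/8003127841255 ≈ 1.2495e-13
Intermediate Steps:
G(D) = 4*D**2 (G(D) = (2*D)*(2*D) = 4*D**2)
k(j) = 8 + j + 16*j**2*(-12 + j)**2 (k(j) = (4*((j + j)*(j - 12))**2 + j) + 8 = (4*((2*j)*(-12 + j))**2 + j) + 8 = (4*(2*j*(-12 + j))**2 + j) + 8 = (4*(4*j**2*(-12 + j)**2) + j) + 8 = (16*j**2*(-12 + j)**2 + j) + 8 = (j + 16*j**2*(-12 + j)**2) + 8 = 8 + j + 16*j**2*(-12 + j)**2)
U = 8003127841255 (U = 8 + 847 + 16*847**2*(-12 + 847)**2 = 8 + 847 + 16*717409*835**2 = 8 + 847 + 16*717409*697225 = 8 + 847 + 8003127840400 = 8003127841255)
1/U = 1/8003127841255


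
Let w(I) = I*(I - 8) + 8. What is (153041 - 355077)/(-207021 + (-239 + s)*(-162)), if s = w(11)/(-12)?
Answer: 404072/335499 ≈ 1.2044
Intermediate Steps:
w(I) = 8 + I*(-8 + I) (w(I) = I*(-8 + I) + 8 = 8 + I*(-8 + I))
s = -41/12 (s = (8 + 11**2 - 8*11)/(-12) = (8 + 121 - 88)*(-1/12) = 41*(-1/12) = -41/12 ≈ -3.4167)
(153041 - 355077)/(-207021 + (-239 + s)*(-162)) = (153041 - 355077)/(-207021 + (-239 - 41/12)*(-162)) = -202036/(-207021 - 2909/12*(-162)) = -202036/(-207021 + 78543/2) = -202036/(-335499/2) = -202036*(-2/335499) = 404072/335499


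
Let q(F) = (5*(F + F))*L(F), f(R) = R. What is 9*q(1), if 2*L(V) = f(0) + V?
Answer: 45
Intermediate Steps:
L(V) = V/2 (L(V) = (0 + V)/2 = V/2)
q(F) = 5*F² (q(F) = (5*(F + F))*(F/2) = (5*(2*F))*(F/2) = (10*F)*(F/2) = 5*F²)
9*q(1) = 9*(5*1²) = 9*(5*1) = 9*5 = 45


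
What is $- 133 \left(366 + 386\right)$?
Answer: $-100016$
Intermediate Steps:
$- 133 \left(366 + 386\right) = \left(-133\right) 752 = -100016$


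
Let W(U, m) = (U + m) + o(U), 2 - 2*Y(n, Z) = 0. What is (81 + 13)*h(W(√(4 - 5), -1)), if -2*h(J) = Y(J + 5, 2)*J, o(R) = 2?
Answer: -47 - 47*I ≈ -47.0 - 47.0*I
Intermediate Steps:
Y(n, Z) = 1 (Y(n, Z) = 1 - ½*0 = 1 + 0 = 1)
W(U, m) = 2 + U + m (W(U, m) = (U + m) + 2 = 2 + U + m)
h(J) = -J/2
(81 + 13)*h(W(√(4 - 5), -1)) = (81 + 13)*(-(2 + √(4 - 5) - 1)/2) = 94*(-(2 + √(-1) - 1)/2) = 94*(-(2 + I - 1)/2) = 94*(-(1 + I)/2) = 94*(-½ - I/2) = -47 - 47*I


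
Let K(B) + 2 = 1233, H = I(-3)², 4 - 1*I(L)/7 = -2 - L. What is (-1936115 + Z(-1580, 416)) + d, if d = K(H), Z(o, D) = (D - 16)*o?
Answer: -2566884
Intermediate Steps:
I(L) = 42 + 7*L (I(L) = 28 - 7*(-2 - L) = 28 + (14 + 7*L) = 42 + 7*L)
Z(o, D) = o*(-16 + D) (Z(o, D) = (-16 + D)*o = o*(-16 + D))
H = 441 (H = (42 + 7*(-3))² = (42 - 21)² = 21² = 441)
K(B) = 1231 (K(B) = -2 + 1233 = 1231)
d = 1231
(-1936115 + Z(-1580, 416)) + d = (-1936115 - 1580*(-16 + 416)) + 1231 = (-1936115 - 1580*400) + 1231 = (-1936115 - 632000) + 1231 = -2568115 + 1231 = -2566884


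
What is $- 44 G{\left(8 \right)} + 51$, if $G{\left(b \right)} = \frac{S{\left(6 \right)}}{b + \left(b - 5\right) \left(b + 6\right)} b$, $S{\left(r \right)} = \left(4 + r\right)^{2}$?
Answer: $-653$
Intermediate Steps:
$G{\left(b \right)} = \frac{100 b}{b + \left(-5 + b\right) \left(6 + b\right)}$ ($G{\left(b \right)} = \frac{\left(4 + 6\right)^{2}}{b + \left(b - 5\right) \left(b + 6\right)} b = \frac{10^{2}}{b + \left(-5 + b\right) \left(6 + b\right)} b = \frac{1}{b + \left(-5 + b\right) \left(6 + b\right)} 100 b = \frac{100}{b + \left(-5 + b\right) \left(6 + b\right)} b = \frac{100 b}{b + \left(-5 + b\right) \left(6 + b\right)}$)
$- 44 G{\left(8 \right)} + 51 = - 44 \cdot 100 \cdot 8 \frac{1}{-30 + 8^{2} + 2 \cdot 8} + 51 = - 44 \cdot 100 \cdot 8 \frac{1}{-30 + 64 + 16} + 51 = - 44 \cdot 100 \cdot 8 \cdot \frac{1}{50} + 51 = \left(-44\right) 16 + 51 = -704 + 51 = -653$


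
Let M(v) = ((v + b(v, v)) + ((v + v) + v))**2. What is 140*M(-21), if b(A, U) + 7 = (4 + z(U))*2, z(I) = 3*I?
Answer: 6115340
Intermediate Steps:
b(A, U) = 1 + 6*U (b(A, U) = -7 + (4 + 3*U)*2 = -7 + (8 + 6*U) = 1 + 6*U)
M(v) = (1 + 10*v)**2 (M(v) = ((v + (1 + 6*v)) + ((v + v) + v))**2 = ((1 + 7*v) + (2*v + v))**2 = ((1 + 7*v) + 3*v)**2 = (1 + 10*v)**2)
140*M(-21) = 140*(1 + 10*(-21))**2 = 140*(1 - 210)**2 = 140*(-209)**2 = 140*43681 = 6115340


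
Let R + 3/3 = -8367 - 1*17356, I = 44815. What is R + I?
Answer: 19091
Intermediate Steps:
R = -25724 (R = -1 + (-8367 - 1*17356) = -1 + (-8367 - 17356) = -1 - 25723 = -25724)
R + I = -25724 + 44815 = 19091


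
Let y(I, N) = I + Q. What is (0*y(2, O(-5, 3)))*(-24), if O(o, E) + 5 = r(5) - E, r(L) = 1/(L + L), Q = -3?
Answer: 0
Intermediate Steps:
r(L) = 1/(2*L)
O(o, E) = -49/10 - E (O(o, E) = -5 + ((1/2)/5 - E) = -5 + ((1/2)*(1/5) - E) = -5 + (1/10 - E) = -49/10 - E)
y(I, N) = -3 + I (y(I, N) = I - 3 = -3 + I)
(0*y(2, O(-5, 3)))*(-24) = (0*(-3 + 2))*(-24) = (0*(-1))*(-24) = 0*(-24) = 0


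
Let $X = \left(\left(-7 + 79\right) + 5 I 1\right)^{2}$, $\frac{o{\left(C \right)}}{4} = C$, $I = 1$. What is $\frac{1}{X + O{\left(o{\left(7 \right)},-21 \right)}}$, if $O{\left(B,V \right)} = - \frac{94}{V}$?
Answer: $\frac{21}{124603} \approx 0.00016854$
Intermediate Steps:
$o{\left(C \right)} = 4 C$
$X = 5929$ ($X = \left(\left(-7 + 79\right) + 5 \cdot 1 \cdot 1\right)^{2} = \left(72 + 5 \cdot 1\right)^{2} = \left(72 + 5\right)^{2} = 77^{2} = 5929$)
$\frac{1}{X + O{\left(o{\left(7 \right)},-21 \right)}} = \frac{1}{5929 - \frac{94}{-21}} = \frac{1}{5929 - - \frac{94}{21}} = \frac{1}{5929 + \frac{94}{21}} = \frac{1}{\frac{124603}{21}} = \frac{21}{124603}$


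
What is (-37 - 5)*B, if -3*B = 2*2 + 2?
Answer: 84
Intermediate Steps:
B = -2 (B = -(2*2 + 2)/3 = -(4 + 2)/3 = -1/3*6 = -2)
(-37 - 5)*B = (-37 - 5)*(-2) = -42*(-2) = 84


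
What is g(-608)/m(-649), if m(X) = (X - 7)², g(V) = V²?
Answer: 1444/1681 ≈ 0.85901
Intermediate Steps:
m(X) = (-7 + X)²
g(-608)/m(-649) = (-608)²/((-7 - 649)²) = 369664/((-656)²) = 369664/430336 = 369664*(1/430336) = 1444/1681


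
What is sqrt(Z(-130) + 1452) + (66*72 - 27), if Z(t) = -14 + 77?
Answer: 4725 + sqrt(1515) ≈ 4763.9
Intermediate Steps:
Z(t) = 63
sqrt(Z(-130) + 1452) + (66*72 - 27) = sqrt(63 + 1452) + (66*72 - 27) = sqrt(1515) + (4752 - 27) = sqrt(1515) + 4725 = 4725 + sqrt(1515)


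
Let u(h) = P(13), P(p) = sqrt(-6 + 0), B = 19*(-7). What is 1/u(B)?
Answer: -I*sqrt(6)/6 ≈ -0.40825*I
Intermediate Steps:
B = -133
P(p) = I*sqrt(6) (P(p) = sqrt(-6) = I*sqrt(6))
u(h) = I*sqrt(6)
1/u(B) = 1/(I*sqrt(6)) = -I*sqrt(6)/6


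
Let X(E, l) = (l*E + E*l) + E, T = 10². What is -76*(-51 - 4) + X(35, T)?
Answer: 11215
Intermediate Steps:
T = 100
X(E, l) = E + 2*E*l (X(E, l) = (E*l + E*l) + E = 2*E*l + E = E + 2*E*l)
-76*(-51 - 4) + X(35, T) = -76*(-51 - 4) + 35*(1 + 2*100) = -76*(-55) + 35*(1 + 200) = 4180 + 35*201 = 4180 + 7035 = 11215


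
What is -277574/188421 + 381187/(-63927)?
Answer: -29856036275/4015063089 ≈ -7.4360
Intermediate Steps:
-277574/188421 + 381187/(-63927) = -277574*1/188421 + 381187*(-1/63927) = -277574/188421 - 381187/63927 = -29856036275/4015063089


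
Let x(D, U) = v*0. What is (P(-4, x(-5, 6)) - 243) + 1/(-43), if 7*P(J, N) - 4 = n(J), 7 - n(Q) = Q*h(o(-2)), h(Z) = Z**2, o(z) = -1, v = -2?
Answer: -72505/301 ≈ -240.88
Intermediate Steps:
x(D, U) = 0 (x(D, U) = -2*0 = 0)
n(Q) = 7 - Q (n(Q) = 7 - Q*(-1)**2 = 7 - Q)
P(J, N) = 11/7 - J/7 (P(J, N) = 4/7 + (7 - J)/7 = 4/7 + (1 - J/7) = 11/7 - J/7)
(P(-4, x(-5, 6)) - 243) + 1/(-43) = ((11/7 - 1/7*(-4)) - 243) + 1/(-43) = ((11/7 + 4/7) - 243) - 1/43 = (15/7 - 243) - 1/43 = -1686/7 - 1/43 = -72505/301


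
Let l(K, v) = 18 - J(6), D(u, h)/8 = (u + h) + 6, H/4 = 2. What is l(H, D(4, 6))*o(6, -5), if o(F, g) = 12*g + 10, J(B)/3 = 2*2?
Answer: -300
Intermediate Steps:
H = 8 (H = 4*2 = 8)
D(u, h) = 48 + 8*h + 8*u (D(u, h) = 8*((u + h) + 6) = 8*((h + u) + 6) = 8*(6 + h + u) = 48 + 8*h + 8*u)
J(B) = 12 (J(B) = 3*(2*2) = 3*4 = 12)
o(F, g) = 10 + 12*g
l(K, v) = 6 (l(K, v) = 18 - 1*12 = 18 - 12 = 6)
l(H, D(4, 6))*o(6, -5) = 6*(10 + 12*(-5)) = 6*(10 - 60) = 6*(-50) = -300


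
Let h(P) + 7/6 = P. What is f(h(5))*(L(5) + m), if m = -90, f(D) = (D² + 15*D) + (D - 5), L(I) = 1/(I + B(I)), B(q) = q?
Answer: -2298743/360 ≈ -6385.4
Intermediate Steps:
h(P) = -7/6 + P
L(I) = 1/(2*I) (L(I) = 1/(I + I) = 1/(2*I))
f(D) = -5 + D² + 16*D (f(D) = (D² + 15*D) + (-5 + D) = -5 + D² + 16*D)
f(h(5))*(L(5) + m) = (-5 + (-7/6 + 5)² + 16*(-7/6 + 5))*((½)/5 - 90) = (-5 + (23/6)² + 16*(23/6))*((½)*(⅕) - 90) = (-5 + 529/36 + 184/3)*(⅒ - 90) = (2557/36)*(-899/10) = -2298743/360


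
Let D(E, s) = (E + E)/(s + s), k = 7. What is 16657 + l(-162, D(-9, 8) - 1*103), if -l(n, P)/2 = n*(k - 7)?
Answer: 16657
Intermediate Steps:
D(E, s) = E/s (D(E, s) = (2*E)/((2*s)) = (2*E)*(1/(2*s)) = E/s)
l(n, P) = 0 (l(n, P) = -2*n*(7 - 7) = -2*n*0 = -2*0 = 0)
16657 + l(-162, D(-9, 8) - 1*103) = 16657 + 0 = 16657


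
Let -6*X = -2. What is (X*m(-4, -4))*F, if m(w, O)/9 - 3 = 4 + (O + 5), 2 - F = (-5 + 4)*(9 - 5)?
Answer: 144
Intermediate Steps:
X = 1/3 (X = -1/6*(-2) = 1/3 ≈ 0.33333)
F = 6 (F = 2 - (-5 + 4)*(9 - 5) = 2 - (-1)*4 = 2 - 1*(-4) = 2 + 4 = 6)
m(w, O) = 108 + 9*O (m(w, O) = 27 + 9*(4 + (O + 5)) = 27 + 9*(4 + (5 + O)) = 27 + 9*(9 + O) = 27 + (81 + 9*O) = 108 + 9*O)
(X*m(-4, -4))*F = ((108 + 9*(-4))/3)*6 = ((108 - 36)/3)*6 = ((1/3)*72)*6 = 24*6 = 144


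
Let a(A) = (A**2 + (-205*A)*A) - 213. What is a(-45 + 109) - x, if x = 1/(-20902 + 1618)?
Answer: -16117509347/19284 ≈ -8.3580e+5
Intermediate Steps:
a(A) = -213 - 204*A**2 (a(A) = (A**2 - 205*A**2) - 213 = -204*A**2 - 213 = -213 - 204*A**2)
x = -1/19284 (x = 1/(-19284) = -1/19284 ≈ -5.1856e-5)
a(-45 + 109) - x = (-213 - 204*(-45 + 109)**2) - 1*(-1/19284) = (-213 - 204*64**2) + 1/19284 = (-213 - 204*4096) + 1/19284 = (-213 - 835584) + 1/19284 = -835797 + 1/19284 = -16117509347/19284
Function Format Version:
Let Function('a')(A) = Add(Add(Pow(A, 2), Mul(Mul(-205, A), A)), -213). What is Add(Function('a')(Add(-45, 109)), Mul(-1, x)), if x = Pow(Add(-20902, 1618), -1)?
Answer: Rational(-16117509347, 19284) ≈ -8.3580e+5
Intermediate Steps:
Function('a')(A) = Add(-213, Mul(-204, Pow(A, 2))) (Function('a')(A) = Add(Add(Pow(A, 2), Mul(-205, Pow(A, 2))), -213) = Add(Mul(-204, Pow(A, 2)), -213) = Add(-213, Mul(-204, Pow(A, 2))))
x = Rational(-1, 19284) (x = Pow(-19284, -1) = Rational(-1, 19284) ≈ -5.1856e-5)
Add(Function('a')(Add(-45, 109)), Mul(-1, x)) = Add(Add(-213, Mul(-204, Pow(Add(-45, 109), 2))), Mul(-1, Rational(-1, 19284))) = Add(Add(-213, Mul(-204, Pow(64, 2))), Rational(1, 19284)) = Add(Add(-213, Mul(-204, 4096)), Rational(1, 19284)) = Add(Add(-213, -835584), Rational(1, 19284)) = Add(-835797, Rational(1, 19284)) = Rational(-16117509347, 19284)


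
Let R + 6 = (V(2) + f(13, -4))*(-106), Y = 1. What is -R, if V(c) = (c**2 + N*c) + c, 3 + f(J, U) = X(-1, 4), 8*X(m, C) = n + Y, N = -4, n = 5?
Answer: -889/2 ≈ -444.50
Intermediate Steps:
X(m, C) = 3/4 (X(m, C) = (5 + 1)/8 = (1/8)*6 = 3/4)
f(J, U) = -9/4 (f(J, U) = -3 + 3/4 = -9/4)
V(c) = c**2 - 3*c (V(c) = (c**2 - 4*c) + c = c**2 - 3*c)
R = 889/2 (R = -6 + (2*(-3 + 2) - 9/4)*(-106) = -6 + (2*(-1) - 9/4)*(-106) = -6 + (-2 - 9/4)*(-106) = -6 - 17/4*(-106) = -6 + 901/2 = 889/2 ≈ 444.50)
-R = -1*889/2 = -889/2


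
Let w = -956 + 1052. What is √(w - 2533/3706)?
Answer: √4529822/218 ≈ 9.7630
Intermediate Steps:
w = 96
√(w - 2533/3706) = √(96 - 2533/3706) = √(96 - 2533*1/3706) = √(96 - 149/218) = √(20779/218) = √4529822/218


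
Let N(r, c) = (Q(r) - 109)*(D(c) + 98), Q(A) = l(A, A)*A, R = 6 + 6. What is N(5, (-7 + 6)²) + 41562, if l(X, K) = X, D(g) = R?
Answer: 32322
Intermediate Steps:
R = 12
D(g) = 12
Q(A) = A² (Q(A) = A*A = A²)
N(r, c) = -11990 + 110*r² (N(r, c) = (r² - 109)*(12 + 98) = (-109 + r²)*110 = -11990 + 110*r²)
N(5, (-7 + 6)²) + 41562 = (-11990 + 110*5²) + 41562 = (-11990 + 110*25) + 41562 = (-11990 + 2750) + 41562 = -9240 + 41562 = 32322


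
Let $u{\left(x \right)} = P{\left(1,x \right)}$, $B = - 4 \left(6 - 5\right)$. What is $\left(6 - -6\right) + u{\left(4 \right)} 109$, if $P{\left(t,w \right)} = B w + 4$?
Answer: $-1296$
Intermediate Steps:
$B = -4$ ($B = \left(-4\right) 1 = -4$)
$P{\left(t,w \right)} = 4 - 4 w$ ($P{\left(t,w \right)} = - 4 w + 4 = 4 - 4 w$)
$u{\left(x \right)} = 4 - 4 x$
$\left(6 - -6\right) + u{\left(4 \right)} 109 = \left(6 - -6\right) + \left(4 - 16\right) 109 = \left(6 + 6\right) + \left(4 - 16\right) 109 = 12 - 1308 = -1296$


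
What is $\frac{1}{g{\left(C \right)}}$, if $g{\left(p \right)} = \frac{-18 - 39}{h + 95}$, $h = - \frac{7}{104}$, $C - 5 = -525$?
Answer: $- \frac{3291}{1976} \approx -1.6655$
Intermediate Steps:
$C = -520$ ($C = 5 - 525 = -520$)
$h = - \frac{7}{104}$ ($h = \left(-7\right) \frac{1}{104} = - \frac{7}{104} \approx -0.067308$)
$g{\left(p \right)} = - \frac{1976}{3291}$ ($g{\left(p \right)} = \frac{-18 - 39}{- \frac{7}{104} + 95} = - \frac{57}{\frac{9873}{104}} = \left(-57\right) \frac{104}{9873} = - \frac{1976}{3291}$)
$\frac{1}{g{\left(C \right)}} = \frac{1}{- \frac{1976}{3291}} = - \frac{3291}{1976}$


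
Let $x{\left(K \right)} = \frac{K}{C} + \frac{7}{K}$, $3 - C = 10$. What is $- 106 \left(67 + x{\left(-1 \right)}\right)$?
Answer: $- \frac{44626}{7} \approx -6375.1$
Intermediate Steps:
$C = -7$ ($C = 3 - 10 = -7$)
$x{\left(K \right)} = \frac{7}{K} - \frac{K}{7}$ ($x{\left(K \right)} = \frac{K}{-7} + \frac{7}{K} = K \left(- \frac{1}{7}\right) + \frac{7}{K} = - \frac{K}{7} + \frac{7}{K} = \frac{7}{K} - \frac{K}{7}$)
$- 106 \left(67 + x{\left(-1 \right)}\right) = - 106 \left(67 + \left(\frac{7}{-1} - - \frac{1}{7}\right)\right) = - 106 \left(67 + \left(7 \left(-1\right) + \frac{1}{7}\right)\right) = - 106 \left(67 + \left(-7 + \frac{1}{7}\right)\right) = - 106 \left(67 - \frac{48}{7}\right) = \left(-106\right) \frac{421}{7} = - \frac{44626}{7}$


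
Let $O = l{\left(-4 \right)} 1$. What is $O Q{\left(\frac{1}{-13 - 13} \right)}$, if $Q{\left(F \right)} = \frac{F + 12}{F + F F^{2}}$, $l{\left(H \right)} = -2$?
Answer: $\frac{420472}{677} \approx 621.08$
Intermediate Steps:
$O = -2$ ($O = \left(-2\right) 1 = -2$)
$Q{\left(F \right)} = \frac{12 + F}{F + F^{3}}$
$O Q{\left(\frac{1}{-13 - 13} \right)} = - 2 \frac{12 + \frac{1}{-13 - 13}}{\frac{1}{-13 - 13} + \left(\frac{1}{-13 - 13}\right)^{3}} = - 2 \frac{12 + \frac{1}{-26}}{\frac{1}{-26} + \left(\frac{1}{-26}\right)^{3}} = - 2 \frac{12 - \frac{1}{26}}{- \frac{1}{26} + \left(- \frac{1}{26}\right)^{3}} = - 2 \frac{1}{- \frac{1}{26} - \frac{1}{17576}} \cdot \frac{311}{26} = - 2 \frac{1}{- \frac{677}{17576}} \cdot \frac{311}{26} = - 2 \left(\left(- \frac{17576}{677}\right) \frac{311}{26}\right) = \left(-2\right) \left(- \frac{210236}{677}\right) = \frac{420472}{677}$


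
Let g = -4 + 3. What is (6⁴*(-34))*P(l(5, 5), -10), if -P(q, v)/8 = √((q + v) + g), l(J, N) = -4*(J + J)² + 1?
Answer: 352512*I*√410 ≈ 7.1378e+6*I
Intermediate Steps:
g = -1
l(J, N) = 1 - 16*J² (l(J, N) = -4*4*J² + 1 = -16*J² + 1 = 1 - 16*J²)
P(q, v) = -8*√(-1 + q + v) (P(q, v) = -8*√((q + v) - 1) = -8*√(-1 + q + v))
(6⁴*(-34))*P(l(5, 5), -10) = (6⁴*(-34))*(-8*√(-1 + (1 - 16*5²) - 10)) = (1296*(-34))*(-8*√(-1 + (1 - 16*25) - 10)) = -(-352512)*√(-1 + (1 - 400) - 10) = -(-352512)*√(-1 - 399 - 10) = -(-352512)*√(-410) = -(-352512)*I*√410 = 352512*I*√410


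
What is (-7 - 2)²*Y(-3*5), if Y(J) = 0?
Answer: 0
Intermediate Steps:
(-7 - 2)²*Y(-3*5) = (-7 - 2)²*0 = (-9)²*0 = 81*0 = 0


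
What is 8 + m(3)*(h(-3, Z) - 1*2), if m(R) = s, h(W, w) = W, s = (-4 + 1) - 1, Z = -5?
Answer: 28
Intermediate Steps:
s = -4 (s = -3 - 1 = -4)
m(R) = -4
8 + m(3)*(h(-3, Z) - 1*2) = 8 - 4*(-3 - 1*2) = 8 - 4*(-3 - 2) = 8 - 4*(-5) = 8 + 20 = 28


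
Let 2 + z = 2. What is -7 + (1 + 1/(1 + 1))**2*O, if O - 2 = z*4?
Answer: -5/2 ≈ -2.5000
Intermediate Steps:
z = 0 (z = -2 + 2 = 0)
O = 2 (O = 2 + 0*4 = 2 + 0 = 2)
-7 + (1 + 1/(1 + 1))**2*O = -7 + (1 + 1/(1 + 1))**2*2 = -7 + (1 + 1/2)**2*2 = -7 + (3/2)**2*2 = -7 + (9/4)*2 = -7 + 9/2 = -5/2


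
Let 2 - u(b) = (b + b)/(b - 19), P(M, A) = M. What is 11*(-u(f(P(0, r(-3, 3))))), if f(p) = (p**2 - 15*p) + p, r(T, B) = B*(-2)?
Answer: -22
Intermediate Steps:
r(T, B) = -2*B
f(p) = p**2 - 14*p
u(b) = 2 - 2*b/(-19 + b) (u(b) = 2 - (b + b)/(b - 19) = 2 - 2*b/(-19 + b))
11*(-u(f(P(0, r(-3, 3))))) = 11*(-(-38)/(-19 + 0*(-14 + 0))) = 11*(-(-38)/(-19 + 0*(-14))) = 11*(-(-38)/(-19 + 0)) = 11*(-(-38)/(-19)) = 11*(-(-38)*(-1)/19) = 11*(-1*2) = 11*(-2) = -22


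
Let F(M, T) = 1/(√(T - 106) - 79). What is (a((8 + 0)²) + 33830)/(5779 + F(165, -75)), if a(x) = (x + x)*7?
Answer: 1288774196434/214473599821 + 34726*I*√181/214473599821 ≈ 6.009 + 2.1783e-6*I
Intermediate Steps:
a(x) = 14*x (a(x) = (2*x)*7 = 14*x)
F(M, T) = 1/(-79 + √(-106 + T)) (F(M, T) = 1/(√(-106 + T) - 79) = 1/(-79 + √(-106 + T)))
(a((8 + 0)²) + 33830)/(5779 + F(165, -75)) = (14*(8 + 0)² + 33830)/(5779 + 1/(-79 + √(-106 - 75))) = (14*8² + 33830)/(5779 + 1/(-79 + √(-181))) = (14*64 + 33830)/(5779 + 1/(-79 + I*√181)) = (896 + 33830)/(5779 + 1/(-79 + I*√181)) = 34726/(5779 + 1/(-79 + I*√181))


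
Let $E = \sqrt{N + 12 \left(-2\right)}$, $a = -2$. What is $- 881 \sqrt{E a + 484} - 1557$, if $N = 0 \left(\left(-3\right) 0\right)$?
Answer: $-1557 - 1762 \sqrt{121 - i \sqrt{6}} \approx -20940.0 + 196.17 i$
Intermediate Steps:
$N = 0$ ($N = 0 \cdot 0 = 0$)
$E = 2 i \sqrt{6}$ ($E = \sqrt{0 + 12 \left(-2\right)} = \sqrt{0 - 24} = \sqrt{-24} = 2 i \sqrt{6} \approx 4.899 i$)
$- 881 \sqrt{E a + 484} - 1557 = - 881 \sqrt{2 i \sqrt{6} \left(-2\right) + 484} - 1557 = - 881 \sqrt{- 4 i \sqrt{6} + 484} - 1557 = - 881 \sqrt{484 - 4 i \sqrt{6}} - 1557 = -1557 - 881 \sqrt{484 - 4 i \sqrt{6}}$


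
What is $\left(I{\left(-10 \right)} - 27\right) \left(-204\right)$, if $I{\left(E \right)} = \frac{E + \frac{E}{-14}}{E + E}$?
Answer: $\frac{37893}{7} \approx 5413.3$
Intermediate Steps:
$I{\left(E \right)} = \frac{13}{28}$ ($I{\left(E \right)} = \frac{E + E \left(- \frac{1}{14}\right)}{2 E} = \left(E - \frac{E}{14}\right) \frac{1}{2 E} = \frac{13 E}{14} \frac{1}{2 E} = \frac{13}{28}$)
$\left(I{\left(-10 \right)} - 27\right) \left(-204\right) = \left(\frac{13}{28} - 27\right) \left(-204\right) = \left(- \frac{743}{28}\right) \left(-204\right) = \frac{37893}{7}$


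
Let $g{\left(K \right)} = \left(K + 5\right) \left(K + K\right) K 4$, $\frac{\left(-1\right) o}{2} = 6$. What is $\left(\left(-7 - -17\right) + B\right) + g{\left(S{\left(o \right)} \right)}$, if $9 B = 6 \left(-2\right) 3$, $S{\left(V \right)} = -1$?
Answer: $38$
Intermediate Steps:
$o = -12$ ($o = \left(-2\right) 6 = -12$)
$B = -4$ ($B = \frac{6 \left(-2\right) 3}{9} = \frac{\left(-12\right) 3}{9} = \frac{1}{9} \left(-36\right) = -4$)
$g{\left(K \right)} = 8 K^{2} \left(5 + K\right)$ ($g{\left(K \right)} = \left(5 + K\right) 2 K K 4 = 2 K \left(5 + K\right) K 4 = 2 K^{2} \left(5 + K\right) 4 = 8 K^{2} \left(5 + K\right)$)
$\left(\left(-7 - -17\right) + B\right) + g{\left(S{\left(o \right)} \right)} = \left(\left(-7 - -17\right) - 4\right) + 8 \left(-1\right)^{2} \left(5 - 1\right) = \left(\left(-7 + 17\right) - 4\right) + 8 \cdot 1 \cdot 4 = \left(10 - 4\right) + 32 = 6 + 32 = 38$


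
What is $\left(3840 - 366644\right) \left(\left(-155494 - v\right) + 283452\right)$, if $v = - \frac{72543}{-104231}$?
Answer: $- \frac{4838759669985020}{104231} \approx -4.6423 \cdot 10^{10}$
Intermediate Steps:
$v = \frac{72543}{104231}$ ($v = \left(-72543\right) \left(- \frac{1}{104231}\right) = \frac{72543}{104231} \approx 0.69598$)
$\left(3840 - 366644\right) \left(\left(-155494 - v\right) + 283452\right) = \left(3840 - 366644\right) \left(\left(-155494 - \frac{72543}{104231}\right) + 283452\right) = - 362804 \left(\left(-155494 - \frac{72543}{104231}\right) + 283452\right) = - 362804 \left(- \frac{16207367657}{104231} + 283452\right) = \left(-362804\right) \frac{13337117755}{104231} = - \frac{4838759669985020}{104231}$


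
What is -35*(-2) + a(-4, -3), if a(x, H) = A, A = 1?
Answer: 71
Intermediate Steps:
a(x, H) = 1
-35*(-2) + a(-4, -3) = -35*(-2) + 1 = 70 + 1 = 71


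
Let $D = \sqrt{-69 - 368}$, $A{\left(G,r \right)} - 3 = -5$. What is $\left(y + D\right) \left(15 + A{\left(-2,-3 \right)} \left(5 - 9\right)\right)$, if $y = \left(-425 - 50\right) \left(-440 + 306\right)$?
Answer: $1463950 + 23 i \sqrt{437} \approx 1.464 \cdot 10^{6} + 480.8 i$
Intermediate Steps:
$y = 63650$ ($y = \left(-475\right) \left(-134\right) = 63650$)
$A{\left(G,r \right)} = -2$ ($A{\left(G,r \right)} = 3 - 5 = -2$)
$D = i \sqrt{437}$ ($D = \sqrt{-437} = i \sqrt{437} \approx 20.905 i$)
$\left(y + D\right) \left(15 + A{\left(-2,-3 \right)} \left(5 - 9\right)\right) = \left(63650 + i \sqrt{437}\right) \left(15 - 2 \left(5 - 9\right)\right) = \left(63650 + i \sqrt{437}\right) \left(15 - -8\right) = \left(63650 + i \sqrt{437}\right) \left(15 + 8\right) = \left(63650 + i \sqrt{437}\right) 23 = 1463950 + 23 i \sqrt{437}$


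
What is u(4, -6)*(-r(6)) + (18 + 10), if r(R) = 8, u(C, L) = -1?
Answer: 36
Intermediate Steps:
u(4, -6)*(-r(6)) + (18 + 10) = -(-1)*8 + (18 + 10) = -1*(-8) + 28 = 8 + 28 = 36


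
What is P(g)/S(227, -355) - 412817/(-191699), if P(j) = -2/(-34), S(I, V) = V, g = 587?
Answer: 2491158896/1156903465 ≈ 2.1533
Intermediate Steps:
P(j) = 1/17 (P(j) = -2*(-1/34) = 1/17)
P(g)/S(227, -355) - 412817/(-191699) = (1/17)/(-355) - 412817/(-191699) = (1/17)*(-1/355) - 412817*(-1/191699) = -1/6035 + 412817/191699 = 2491158896/1156903465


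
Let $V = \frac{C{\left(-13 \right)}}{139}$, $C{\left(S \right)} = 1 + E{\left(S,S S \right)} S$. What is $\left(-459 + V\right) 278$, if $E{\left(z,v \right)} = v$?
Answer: $-131994$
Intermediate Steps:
$C{\left(S \right)} = 1 + S^{3}$ ($C{\left(S \right)} = 1 + S S S = 1 + S^{2} S = 1 + S^{3}$)
$V = - \frac{2196}{139}$ ($V = \frac{1 + \left(-13\right)^{3}}{139} = \left(1 - 2197\right) \frac{1}{139} = \left(-2196\right) \frac{1}{139} = - \frac{2196}{139} \approx -15.799$)
$\left(-459 + V\right) 278 = \left(-459 - \frac{2196}{139}\right) 278 = \left(- \frac{65997}{139}\right) 278 = -131994$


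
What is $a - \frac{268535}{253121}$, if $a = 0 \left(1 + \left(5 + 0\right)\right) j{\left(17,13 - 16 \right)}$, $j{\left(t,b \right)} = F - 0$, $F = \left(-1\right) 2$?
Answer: $- \frac{268535}{253121} \approx -1.0609$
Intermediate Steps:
$F = -2$
$j{\left(t,b \right)} = -2$ ($j{\left(t,b \right)} = -2 - 0 = -2 + 0 = -2$)
$a = 0$ ($a = 0 \left(1 + \left(5 + 0\right)\right) \left(-2\right) = 0 \left(1 + 5\right) \left(-2\right) = 0 \cdot 6 \left(-2\right) = 0 \left(-2\right) = 0$)
$a - \frac{268535}{253121} = 0 - \frac{268535}{253121} = - \frac{268535}{253121}$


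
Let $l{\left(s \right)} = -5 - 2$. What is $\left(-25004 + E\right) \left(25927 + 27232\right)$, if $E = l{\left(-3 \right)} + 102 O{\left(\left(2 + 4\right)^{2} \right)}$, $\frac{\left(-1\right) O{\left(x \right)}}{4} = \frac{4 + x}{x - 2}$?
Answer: $-1355076069$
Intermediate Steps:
$l{\left(s \right)} = -7$
$O{\left(x \right)} = - \frac{4 \left(4 + x\right)}{-2 + x}$ ($O{\left(x \right)} = - 4 \frac{4 + x}{x - 2} = - 4 \frac{4 + x}{-2 + x} = - \frac{4 \left(4 + x\right)}{-2 + x}$)
$E = -487$ ($E = -7 + 102 \frac{4 \left(-4 - \left(2 + 4\right)^{2}\right)}{-2 + \left(2 + 4\right)^{2}} = -7 + 102 \frac{4 \left(-4 - 6^{2}\right)}{-2 + 6^{2}} = -7 + 102 \frac{4 \left(-4 - 36\right)}{-2 + 36} = -7 + 102 \frac{4 \left(-4 - 36\right)}{34} = -7 + 102 \cdot 4 \cdot \frac{1}{34} \left(-40\right) = -7 + 102 \left(- \frac{80}{17}\right) = -7 - 480 = -487$)
$\left(-25004 + E\right) \left(25927 + 27232\right) = \left(-25004 - 487\right) \left(25927 + 27232\right) = \left(-25491\right) 53159 = -1355076069$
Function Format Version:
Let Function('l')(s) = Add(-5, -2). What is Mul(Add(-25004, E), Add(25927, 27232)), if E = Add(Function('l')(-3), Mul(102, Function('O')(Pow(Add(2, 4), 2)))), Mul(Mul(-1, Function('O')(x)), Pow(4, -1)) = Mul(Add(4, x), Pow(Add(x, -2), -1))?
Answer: -1355076069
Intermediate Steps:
Function('l')(s) = -7
Function('O')(x) = Mul(-4, Pow(Add(-2, x), -1), Add(4, x)) (Function('O')(x) = Mul(-4, Mul(Add(4, x), Pow(Add(x, -2), -1))) = Mul(-4, Mul(Add(4, x), Pow(Add(-2, x), -1))) = Mul(-4, Mul(Pow(Add(-2, x), -1), Add(4, x))) = Mul(-4, Pow(Add(-2, x), -1), Add(4, x)))
E = -487 (E = Add(-7, Mul(102, Mul(4, Pow(Add(-2, Pow(Add(2, 4), 2)), -1), Add(-4, Mul(-1, Pow(Add(2, 4), 2)))))) = Add(-7, Mul(102, Mul(4, Pow(Add(-2, Pow(6, 2)), -1), Add(-4, Mul(-1, Pow(6, 2)))))) = Add(-7, Mul(102, Mul(4, Pow(Add(-2, 36), -1), Add(-4, Mul(-1, 36))))) = Add(-7, Mul(102, Mul(4, Pow(34, -1), Add(-4, -36)))) = Add(-7, Mul(102, Mul(4, Rational(1, 34), -40))) = Add(-7, Mul(102, Rational(-80, 17))) = Add(-7, -480) = -487)
Mul(Add(-25004, E), Add(25927, 27232)) = Mul(Add(-25004, -487), Add(25927, 27232)) = Mul(-25491, 53159) = -1355076069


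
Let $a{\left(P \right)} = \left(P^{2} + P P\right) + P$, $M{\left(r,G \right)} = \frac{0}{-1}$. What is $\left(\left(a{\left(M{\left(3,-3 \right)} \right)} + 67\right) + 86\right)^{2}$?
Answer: $23409$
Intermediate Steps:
$M{\left(r,G \right)} = 0$ ($M{\left(r,G \right)} = 0 \left(-1\right) = 0$)
$a{\left(P \right)} = P + 2 P^{2}$ ($a{\left(P \right)} = \left(P^{2} + P^{2}\right) + P = 2 P^{2} + P = P + 2 P^{2}$)
$\left(\left(a{\left(M{\left(3,-3 \right)} \right)} + 67\right) + 86\right)^{2} = \left(\left(0 \left(1 + 2 \cdot 0\right) + 67\right) + 86\right)^{2} = \left(\left(0 \left(1 + 0\right) + 67\right) + 86\right)^{2} = \left(\left(0 \cdot 1 + 67\right) + 86\right)^{2} = \left(\left(0 + 67\right) + 86\right)^{2} = \left(67 + 86\right)^{2} = 153^{2} = 23409$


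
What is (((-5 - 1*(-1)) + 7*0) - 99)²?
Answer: 10609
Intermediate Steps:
(((-5 - 1*(-1)) + 7*0) - 99)² = (((-5 + 1) + 0) - 99)² = ((-4 + 0) - 99)² = (-4 - 99)² = (-103)² = 10609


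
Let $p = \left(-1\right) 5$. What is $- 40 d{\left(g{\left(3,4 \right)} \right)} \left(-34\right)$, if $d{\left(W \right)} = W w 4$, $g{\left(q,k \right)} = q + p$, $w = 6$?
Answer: $-65280$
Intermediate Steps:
$p = -5$
$g{\left(q,k \right)} = -5 + q$ ($g{\left(q,k \right)} = q - 5 = -5 + q$)
$d{\left(W \right)} = 24 W$ ($d{\left(W \right)} = W 6 \cdot 4 = 6 W 4 = 24 W$)
$- 40 d{\left(g{\left(3,4 \right)} \right)} \left(-34\right) = - 40 \cdot 24 \left(-5 + 3\right) \left(-34\right) = - 40 \cdot 24 \left(-2\right) \left(-34\right) = \left(-40\right) \left(-48\right) \left(-34\right) = 1920 \left(-34\right) = -65280$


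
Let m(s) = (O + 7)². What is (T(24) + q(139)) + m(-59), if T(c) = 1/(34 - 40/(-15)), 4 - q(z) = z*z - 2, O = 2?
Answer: -2115737/110 ≈ -19234.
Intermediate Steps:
q(z) = 6 - z² (q(z) = 4 - (z*z - 2) = 4 - (z² - 2) = 4 - (-2 + z²) = 4 + (2 - z²) = 6 - z²)
T(c) = 3/110 (T(c) = 1/(34 - 40*(-1/15)) = 1/(34 + 8/3) = 1/(110/3) = 3/110)
m(s) = 81 (m(s) = (2 + 7)² = 9² = 81)
(T(24) + q(139)) + m(-59) = (3/110 + (6 - 1*139²)) + 81 = (3/110 + (6 - 1*19321)) + 81 = (3/110 + (6 - 19321)) + 81 = (3/110 - 19315) + 81 = -2124647/110 + 81 = -2115737/110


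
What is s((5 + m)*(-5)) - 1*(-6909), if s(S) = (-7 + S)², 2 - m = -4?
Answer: 10753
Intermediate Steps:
m = 6 (m = 2 - 1*(-4) = 2 + 4 = 6)
s((5 + m)*(-5)) - 1*(-6909) = (-7 + (5 + 6)*(-5))² - 1*(-6909) = (-7 + 11*(-5))² + 6909 = (-7 - 55)² + 6909 = (-62)² + 6909 = 3844 + 6909 = 10753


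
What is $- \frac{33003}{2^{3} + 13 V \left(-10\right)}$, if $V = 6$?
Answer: $\frac{171}{4} \approx 42.75$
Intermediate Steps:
$- \frac{33003}{2^{3} + 13 V \left(-10\right)} = - \frac{33003}{2^{3} + 13 \cdot 6 \left(-10\right)} = - \frac{33003}{8 + 78 \left(-10\right)} = - \frac{33003}{8 - 780} = - \frac{33003}{-772} = \left(-33003\right) \left(- \frac{1}{772}\right) = \frac{171}{4}$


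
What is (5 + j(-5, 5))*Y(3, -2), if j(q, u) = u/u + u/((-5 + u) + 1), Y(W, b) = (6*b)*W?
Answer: -396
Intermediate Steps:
Y(W, b) = 6*W*b
j(q, u) = 1 + u/(-4 + u)
(5 + j(-5, 5))*Y(3, -2) = (5 + 2*(-2 + 5)/(-4 + 5))*(6*3*(-2)) = (5 + 2*3/1)*(-36) = (5 + 2*1*3)*(-36) = (5 + 6)*(-36) = 11*(-36) = -396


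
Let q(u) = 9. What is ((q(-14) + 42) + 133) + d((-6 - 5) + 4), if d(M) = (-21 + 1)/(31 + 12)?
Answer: 7892/43 ≈ 183.53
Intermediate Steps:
d(M) = -20/43
((q(-14) + 42) + 133) + d((-6 - 5) + 4) = ((9 + 42) + 133) - 20/43 = (51 + 133) - 20/43 = 184 - 20/43 = 7892/43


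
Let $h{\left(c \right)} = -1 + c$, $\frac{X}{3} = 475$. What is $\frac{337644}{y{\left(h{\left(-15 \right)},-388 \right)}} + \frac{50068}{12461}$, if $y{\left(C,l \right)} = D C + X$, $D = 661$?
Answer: $- \frac{3749209616}{114030611} \approx -32.879$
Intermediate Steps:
$X = 1425$ ($X = 3 \cdot 475 = 1425$)
$y{\left(C,l \right)} = 1425 + 661 C$ ($y{\left(C,l \right)} = 661 C + 1425 = 1425 + 661 C$)
$\frac{337644}{y{\left(h{\left(-15 \right)},-388 \right)}} + \frac{50068}{12461} = \frac{337644}{1425 + 661 \left(-1 - 15\right)} + \frac{50068}{12461} = \frac{337644}{1425 + 661 \left(-16\right)} + 50068 \cdot \frac{1}{12461} = \frac{337644}{1425 - 10576} + \frac{50068}{12461} = \frac{337644}{-9151} + \frac{50068}{12461} = 337644 \left(- \frac{1}{9151}\right) + \frac{50068}{12461} = - \frac{337644}{9151} + \frac{50068}{12461} = - \frac{3749209616}{114030611}$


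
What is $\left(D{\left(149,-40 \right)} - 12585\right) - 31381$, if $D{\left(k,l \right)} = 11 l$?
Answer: $-44406$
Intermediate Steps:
$\left(D{\left(149,-40 \right)} - 12585\right) - 31381 = \left(11 \left(-40\right) - 12585\right) - 31381 = \left(-440 - 12585\right) - 31381 = -13025 - 31381 = -44406$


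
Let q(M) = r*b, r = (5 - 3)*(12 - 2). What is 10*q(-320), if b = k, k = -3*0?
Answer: 0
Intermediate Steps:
k = 0
b = 0
r = 20 (r = 2*10 = 20)
q(M) = 0 (q(M) = 20*0 = 0)
10*q(-320) = 10*0 = 0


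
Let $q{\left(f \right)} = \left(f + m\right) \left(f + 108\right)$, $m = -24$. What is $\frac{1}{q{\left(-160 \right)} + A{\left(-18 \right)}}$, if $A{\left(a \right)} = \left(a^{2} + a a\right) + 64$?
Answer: $\frac{1}{10280} \approx 9.7276 \cdot 10^{-5}$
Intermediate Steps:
$A{\left(a \right)} = 64 + 2 a^{2}$ ($A{\left(a \right)} = \left(a^{2} + a^{2}\right) + 64 = 2 a^{2} + 64 = 64 + 2 a^{2}$)
$q{\left(f \right)} = \left(-24 + f\right) \left(108 + f\right)$ ($q{\left(f \right)} = \left(f - 24\right) \left(f + 108\right) = \left(-24 + f\right) \left(108 + f\right)$)
$\frac{1}{q{\left(-160 \right)} + A{\left(-18 \right)}} = \frac{1}{\left(-2592 + \left(-160\right)^{2} + 84 \left(-160\right)\right) + \left(64 + 2 \left(-18\right)^{2}\right)} = \frac{1}{\left(-2592 + 25600 - 13440\right) + \left(64 + 2 \cdot 324\right)} = \frac{1}{9568 + \left(64 + 648\right)} = \frac{1}{9568 + 712} = \frac{1}{10280}$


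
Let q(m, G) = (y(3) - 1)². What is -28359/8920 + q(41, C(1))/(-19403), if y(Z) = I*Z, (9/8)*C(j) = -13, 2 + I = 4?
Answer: -550472677/173074760 ≈ -3.1805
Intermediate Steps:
I = 2 (I = -2 + 4 = 2)
C(j) = -104/9 (C(j) = (8/9)*(-13) = -104/9)
y(Z) = 2*Z
q(m, G) = 25 (q(m, G) = (2*3 - 1)² = (6 - 1)² = 5² = 25)
-28359/8920 + q(41, C(1))/(-19403) = -28359/8920 + 25/(-19403) = -28359*1/8920 + 25*(-1/19403) = -28359/8920 - 25/19403 = -550472677/173074760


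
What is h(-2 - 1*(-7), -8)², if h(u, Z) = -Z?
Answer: 64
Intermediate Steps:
h(-2 - 1*(-7), -8)² = (-1*(-8))² = 8² = 64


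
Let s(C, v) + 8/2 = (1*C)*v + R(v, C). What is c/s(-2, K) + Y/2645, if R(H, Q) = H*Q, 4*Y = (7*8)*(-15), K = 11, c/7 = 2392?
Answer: -1107449/3174 ≈ -348.91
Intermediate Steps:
c = 16744 (c = 7*2392 = 16744)
Y = -210 (Y = ((7*8)*(-15))/4 = (56*(-15))/4 = (1/4)*(-840) = -210)
s(C, v) = -4 + 2*C*v (s(C, v) = -4 + ((1*C)*v + v*C) = -4 + (C*v + C*v) = -4 + 2*C*v)
c/s(-2, K) + Y/2645 = 16744/(-4 + 2*(-2)*11) - 210/2645 = 16744/(-4 - 44) - 210*1/2645 = 16744/(-48) - 42/529 = 16744*(-1/48) - 42/529 = -2093/6 - 42/529 = -1107449/3174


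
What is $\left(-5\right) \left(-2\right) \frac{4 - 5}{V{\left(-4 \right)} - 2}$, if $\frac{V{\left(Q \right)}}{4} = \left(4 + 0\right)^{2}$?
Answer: $- \frac{5}{31} \approx -0.16129$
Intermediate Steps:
$V{\left(Q \right)} = 64$ ($V{\left(Q \right)} = 4 \left(4 + 0\right)^{2} = 4 \cdot 4^{2} = 4 \cdot 16 = 64$)
$\left(-5\right) \left(-2\right) \frac{4 - 5}{V{\left(-4 \right)} - 2} = \left(-5\right) \left(-2\right) \frac{4 - 5}{64 - 2} = 10 \left(- \frac{1}{62}\right) = - \frac{5}{31}$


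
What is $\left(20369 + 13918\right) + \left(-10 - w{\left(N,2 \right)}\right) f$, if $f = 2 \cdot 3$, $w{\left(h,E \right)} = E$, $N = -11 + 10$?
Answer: $34215$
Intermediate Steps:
$N = -1$
$f = 6$
$\left(20369 + 13918\right) + \left(-10 - w{\left(N,2 \right)}\right) f = \left(20369 + 13918\right) + \left(-10 - 2\right) 6 = 34287 + \left(-10 - 2\right) 6 = 34287 - 72 = 34215$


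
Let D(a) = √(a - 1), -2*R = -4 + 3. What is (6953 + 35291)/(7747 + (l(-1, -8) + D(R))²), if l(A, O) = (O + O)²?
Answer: 12382983720/21481823513 - 43257856*I*√2/21481823513 ≈ 0.57644 - 0.0028478*I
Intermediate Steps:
R = ½ (R = -(-4 + 3)/2 = -½*(-1) = ½ ≈ 0.50000)
l(A, O) = 4*O² (l(A, O) = (2*O)² = 4*O²)
D(a) = √(-1 + a)
(6953 + 35291)/(7747 + (l(-1, -8) + D(R))²) = (6953 + 35291)/(7747 + (4*(-8)² + √(-1 + ½))²) = 42244/(7747 + (4*64 + √(-½))²) = 42244/(7747 + (256 + I*√2/2)²)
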